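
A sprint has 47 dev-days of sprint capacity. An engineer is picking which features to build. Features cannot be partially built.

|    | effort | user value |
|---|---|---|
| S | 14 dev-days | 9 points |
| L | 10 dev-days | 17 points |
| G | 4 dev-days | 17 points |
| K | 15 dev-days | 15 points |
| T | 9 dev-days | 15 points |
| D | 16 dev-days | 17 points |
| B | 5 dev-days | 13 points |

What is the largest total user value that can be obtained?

Allowing fractional choices, the relaxed optimum would be about 82.0, but features are indivisible.
L + G + K + T + B: effort 10 + 4 + 15 + 9 + 5 = 43 ≤ 47, user value 17 + 17 + 15 + 15 + 13 = 77.
L + G + T + D + B: effort 10 + 4 + 9 + 16 + 5 = 44 ≤ 47, user value 17 + 17 + 15 + 17 + 13 = 79.
S + L + G + T + B: effort 14 + 10 + 4 + 9 + 5 = 42 ≤ 47, user value 9 + 17 + 17 + 15 + 13 = 71.
Best is L, G, T, D, and B with total user value 79.

79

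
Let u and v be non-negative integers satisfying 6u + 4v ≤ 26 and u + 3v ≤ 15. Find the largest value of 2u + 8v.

(u,v)=(0,5) is feasible, giving 40.
(u,v)=(1,4) is feasible, giving 34.
(u,v)=(0,4) is feasible, giving 32.
The best lattice point is (0,5), giving 40.

40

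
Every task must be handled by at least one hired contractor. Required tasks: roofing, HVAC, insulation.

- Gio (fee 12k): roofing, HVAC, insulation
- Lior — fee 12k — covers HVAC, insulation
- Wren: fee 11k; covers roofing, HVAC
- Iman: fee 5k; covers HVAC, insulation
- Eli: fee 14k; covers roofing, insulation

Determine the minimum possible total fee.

This is an integer covering problem.
The greedy cost-per-new-task heuristic would pick Iman and Wren for 16, but a cheaper cover exists.
Gio alone covers roofing, HVAC, insulation — every task.
Total fee: 12.
No cover costs less than 12.

12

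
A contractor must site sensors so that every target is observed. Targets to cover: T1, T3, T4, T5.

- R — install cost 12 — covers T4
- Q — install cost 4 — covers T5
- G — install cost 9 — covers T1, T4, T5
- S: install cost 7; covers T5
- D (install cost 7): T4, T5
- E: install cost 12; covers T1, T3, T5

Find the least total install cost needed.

The greedy cost-per-new-target heuristic would pick G and E for 21, but a cheaper cover exists.
Choose D and E: together they cover T1, T3, T4, T5 — every target.
Total install cost: 7 + 12 = 19.
No cover costs less than 19.

19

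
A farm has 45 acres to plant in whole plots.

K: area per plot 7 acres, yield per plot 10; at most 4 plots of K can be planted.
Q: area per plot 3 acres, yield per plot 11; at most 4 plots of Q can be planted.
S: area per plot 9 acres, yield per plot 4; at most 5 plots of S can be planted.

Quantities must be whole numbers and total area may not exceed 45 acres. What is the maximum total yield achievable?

3×K, 4×Q, and 1×S: area 42 ≤ 45, yield 3·10 + 4·11 + 1·4 = 78.
4×K and 4×Q: area 40 ≤ 45, yield 4·10 + 4·11 = 84.
Best is 84.

84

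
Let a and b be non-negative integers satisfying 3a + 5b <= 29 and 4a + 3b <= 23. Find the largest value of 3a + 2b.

(a,b)=(5,1): 3·5+5·1=20≤29, 4·5+3·1=23≤23, objective 17.
(a,b)=(4,2): 3·4+5·2=22≤29, 4·4+3·2=22≤23, objective 16.
(a,b)=(5,0): 3·5+5·0=15≤29, 4·5+3·0=20≤23, objective 15.
The best lattice point is (5,1), giving 17.

17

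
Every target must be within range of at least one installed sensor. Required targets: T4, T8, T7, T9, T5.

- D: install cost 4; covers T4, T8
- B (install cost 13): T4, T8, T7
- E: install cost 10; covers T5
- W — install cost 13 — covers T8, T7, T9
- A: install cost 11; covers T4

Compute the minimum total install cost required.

Choose D, E, and W: together they cover T4, T8, T7, T9, T5 — every target.
Total install cost: 4 + 10 + 13 = 27.
No cover costs less than 27.

27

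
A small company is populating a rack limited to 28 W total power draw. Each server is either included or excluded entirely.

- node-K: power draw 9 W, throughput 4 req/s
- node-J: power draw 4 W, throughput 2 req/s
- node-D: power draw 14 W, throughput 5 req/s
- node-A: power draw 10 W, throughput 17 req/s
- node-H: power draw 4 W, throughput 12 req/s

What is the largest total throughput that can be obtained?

Take node-K, node-J, node-A, and node-H: power draw 9 + 4 + 10 + 4 = 27 ≤ 28, throughput 4 + 2 + 17 + 12 = 35.
No other feasible combination does better.

35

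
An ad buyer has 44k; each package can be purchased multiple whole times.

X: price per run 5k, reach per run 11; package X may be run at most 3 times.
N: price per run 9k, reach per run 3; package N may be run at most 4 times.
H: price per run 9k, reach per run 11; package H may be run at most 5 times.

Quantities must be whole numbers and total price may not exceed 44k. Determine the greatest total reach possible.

66

3×X and 3×H: price 42 ≤ 44, reach 3·11 + 3·11 = 66.
3×X, 1×N, and 2×H: price 42 ≤ 44, reach 3·11 + 1·3 + 2·11 = 58.
Best is 66.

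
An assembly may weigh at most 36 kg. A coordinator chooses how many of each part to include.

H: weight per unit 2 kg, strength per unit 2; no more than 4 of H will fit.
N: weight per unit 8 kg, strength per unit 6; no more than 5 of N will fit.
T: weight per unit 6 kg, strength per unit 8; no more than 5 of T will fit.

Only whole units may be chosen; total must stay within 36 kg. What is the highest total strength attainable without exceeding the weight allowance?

T has the best ratio (8/6); taking only T gives at most 5×8 = 40 (stopped by the supply cap of 5).
Mixing does better — 3×H and 5×T: weight 36 ≤ 36, strength 3·2 + 5·8 = 46.

46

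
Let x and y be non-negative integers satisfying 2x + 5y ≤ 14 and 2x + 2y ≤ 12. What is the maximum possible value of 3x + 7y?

20

Relaxing integrality, the LP optimum is 20.67 at (x,y) = (5.33, 0.667), which is not an integer point.
(x,y)=(2,2): 2·2+5·2=14≤14, 2·2+2·2=8≤12, objective 20.
(x,y)=(4,1): 2·4+5·1=13≤14, 2·4+2·1=10≤12, objective 19.
Maximum is 20 at (x,y)=(2,2).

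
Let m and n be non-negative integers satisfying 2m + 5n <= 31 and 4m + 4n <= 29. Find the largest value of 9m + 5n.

63

(m,n)=(7,0): 2·7+5·0=14≤31, 4·7+4·0=28≤29, objective 63.
(m,n)=(6,1): 2·6+5·1=17≤31, 4·6+4·1=28≤29, objective 59.
(m,n)=(6,0): 2·6+5·0=12≤31, 4·6+4·0=24≤29, objective 54.
No feasible integer point exceeds 63.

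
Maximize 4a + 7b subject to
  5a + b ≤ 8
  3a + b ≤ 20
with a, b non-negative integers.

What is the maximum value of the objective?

56

(a,b)=(0,8): 5·0+1·8=8≤8, 3·0+1·8=8≤20, objective 56.
(a,b)=(0,7): 5·0+1·7=7≤8, 3·0+1·7=7≤20, objective 49.
Maximum is 56 at (a,b)=(0,8).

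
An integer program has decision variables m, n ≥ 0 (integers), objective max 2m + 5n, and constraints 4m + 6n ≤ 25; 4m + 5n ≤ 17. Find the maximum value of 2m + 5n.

15

Relaxing integrality, the LP optimum is 17.00 at (m,n) = (0, 3.4), which is not an integer point.
(m,n)=(0,3) is feasible, giving 15.
(m,n)=(1,2) is feasible, giving 12.
(m,n)=(0,2) is feasible, giving 10.
No feasible integer point exceeds 15.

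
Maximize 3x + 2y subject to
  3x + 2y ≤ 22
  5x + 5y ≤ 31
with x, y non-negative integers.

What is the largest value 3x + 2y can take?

The continuous relaxation peaks at (6.2, 0) with value 18.60; rounding to a feasible lattice point costs some objective.
(x,y)=(6,0): 3·6+2·0=18≤22, 5·6+5·0=30≤31, objective 18.
(x,y)=(5,1): 3·5+2·1=17≤22, 5·5+5·1=30≤31, objective 17.
(x,y)=(5,0): 3·5+2·0=15≤22, 5·5+5·0=25≤31, objective 15.
No feasible integer point exceeds 18.

18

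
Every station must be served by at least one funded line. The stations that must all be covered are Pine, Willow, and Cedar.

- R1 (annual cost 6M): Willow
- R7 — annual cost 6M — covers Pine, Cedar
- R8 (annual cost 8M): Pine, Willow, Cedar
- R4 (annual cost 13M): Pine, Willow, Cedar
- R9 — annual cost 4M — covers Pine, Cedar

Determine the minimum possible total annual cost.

The greedy cost-per-new-station heuristic would pick R9 and R1 for 10, but a cheaper cover exists.
R8 alone covers Pine, Willow, Cedar — every station.
Total annual cost: 8.
No cover costs less than 8.

8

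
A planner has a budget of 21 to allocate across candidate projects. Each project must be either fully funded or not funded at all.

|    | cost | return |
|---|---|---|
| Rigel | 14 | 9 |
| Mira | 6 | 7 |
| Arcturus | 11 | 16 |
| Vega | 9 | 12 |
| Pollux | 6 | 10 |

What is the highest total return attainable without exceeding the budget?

29

Take Mira, Vega, and Pollux: cost 6 + 9 + 6 = 21 ≤ 21, return 7 + 12 + 10 = 29.
No other feasible combination does better.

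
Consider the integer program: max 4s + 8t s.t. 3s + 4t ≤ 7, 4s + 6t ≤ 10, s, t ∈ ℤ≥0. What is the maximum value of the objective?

(s,t)=(1,1): 3·1+4·1=7≤7, 4·1+6·1=10≤10, objective 12.
(s,t)=(0,1): 3·0+4·1=4≤7, 4·0+6·1=6≤10, objective 8.
(s,t)=(2,0): 3·2+4·0=6≤7, 4·2+6·0=8≤10, objective 8.
Maximum is 12 at (s,t)=(1,1).

12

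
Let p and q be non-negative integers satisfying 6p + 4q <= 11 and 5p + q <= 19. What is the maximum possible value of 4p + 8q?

Relaxing integrality, the LP optimum is 22.00 at (p,q) = (0, 2.75), which is not an integer point.
(p,q)=(0,2): 6·0+4·2=8≤11, 5·0+1·2=2≤19, objective 16.
(p,q)=(1,1): 6·1+4·1=10≤11, 5·1+1·1=6≤19, objective 12.
No feasible integer point exceeds 16.

16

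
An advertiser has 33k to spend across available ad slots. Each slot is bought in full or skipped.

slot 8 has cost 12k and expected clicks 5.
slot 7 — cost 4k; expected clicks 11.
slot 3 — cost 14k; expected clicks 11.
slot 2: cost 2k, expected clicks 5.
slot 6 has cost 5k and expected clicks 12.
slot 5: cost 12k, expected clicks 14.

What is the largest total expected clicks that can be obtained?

Allowing fractional choices, the relaxed optimum would be about 49.9, but ad slots are indivisible.
slot 7 + slot 2 + slot 6 + slot 5: cost 4 + 2 + 5 + 12 = 23 ≤ 33, expected clicks 11 + 5 + 12 + 14 = 42.
slot 8 + slot 7 + slot 6 + slot 5: cost 12 + 4 + 5 + 12 = 33 ≤ 33, expected clicks 5 + 11 + 12 + 14 = 42.
The maximum expected clicks is 42; one optimal choice is slot 7, slot 2, slot 6, and slot 5.

42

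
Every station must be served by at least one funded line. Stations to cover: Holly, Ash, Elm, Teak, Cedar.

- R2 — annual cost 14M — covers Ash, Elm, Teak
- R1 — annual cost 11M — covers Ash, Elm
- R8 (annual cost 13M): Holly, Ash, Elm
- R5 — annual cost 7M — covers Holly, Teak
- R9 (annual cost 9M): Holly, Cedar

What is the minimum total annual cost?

23

This is an integer covering problem.
The greedy cost-per-new-station heuristic would pick R5, R1, and R9 for 27, but a cheaper cover exists.
Choose R2 and R9: together they cover Holly, Ash, Elm, Teak, Cedar — every station.
Total annual cost: 14 + 9 = 23.
No cover costs less than 23.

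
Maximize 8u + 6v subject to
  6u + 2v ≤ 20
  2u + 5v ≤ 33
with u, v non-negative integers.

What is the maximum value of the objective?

Relaxing integrality, the LP optimum is 46.92 at (u,v) = (1.31, 6.08), which is not an integer point.
(u,v)=(1,6): 6·1+2·6=18≤20, 2·1+5·6=32≤33, objective 44.
(u,v)=(1,5): 6·1+2·5=16≤20, 2·1+5·5=27≤33, objective 38.
(u,v)=(0,6): 6·0+2·6=12≤20, 2·0+5·6=30≤33, objective 36.
Maximum is 44 at (u,v)=(1,6).

44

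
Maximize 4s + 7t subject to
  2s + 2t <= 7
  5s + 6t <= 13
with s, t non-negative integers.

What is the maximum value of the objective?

(s,t)=(0,2) is feasible, giving 14.
(s,t)=(1,1) is feasible, giving 11.
Maximum is 14 at (s,t)=(0,2).

14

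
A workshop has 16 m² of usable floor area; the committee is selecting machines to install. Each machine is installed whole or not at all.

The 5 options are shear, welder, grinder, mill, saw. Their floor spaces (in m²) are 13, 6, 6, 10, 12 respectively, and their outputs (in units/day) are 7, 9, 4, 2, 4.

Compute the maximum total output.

13

welder + mill: floor space 6 + 10 = 16 ≤ 16, output 9 + 2 = 11.
welder: floor space 6 ≤ 16, output 9.
welder + grinder: floor space 6 + 6 = 12 ≤ 16, output 9 + 4 = 13.
Best is welder and grinder with total output 13.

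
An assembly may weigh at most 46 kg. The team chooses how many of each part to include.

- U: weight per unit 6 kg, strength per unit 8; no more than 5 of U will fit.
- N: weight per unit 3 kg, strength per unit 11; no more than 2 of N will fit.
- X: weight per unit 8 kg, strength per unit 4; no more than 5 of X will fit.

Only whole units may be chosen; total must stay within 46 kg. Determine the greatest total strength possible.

66

N has the best ratio (11/3); taking only N gives at most 2×11 = 22 (stopped by the supply cap of 2).
Mixing does better — 5×U, 2×N, and 1×X: weight 44 ≤ 46, strength 5·8 + 2·11 + 1·4 = 66.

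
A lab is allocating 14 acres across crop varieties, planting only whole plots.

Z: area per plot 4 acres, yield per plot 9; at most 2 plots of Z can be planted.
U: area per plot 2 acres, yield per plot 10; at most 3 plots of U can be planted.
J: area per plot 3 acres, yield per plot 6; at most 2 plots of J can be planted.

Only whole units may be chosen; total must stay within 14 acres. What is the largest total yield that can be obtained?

48

1×Z, 3×U, and 1×J: area 13 ≤ 14, yield 1·9 + 3·10 + 1·6 = 45.
2×Z and 3×U: area 14 ≤ 14, yield 2·9 + 3·10 = 48.
Best is 48.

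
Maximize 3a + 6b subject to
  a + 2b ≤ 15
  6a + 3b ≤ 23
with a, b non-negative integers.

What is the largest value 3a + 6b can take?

42

(a,b)=(0,7) is feasible, giving 42.
(a,b)=(0,6) is feasible, giving 36.
Maximum is 42 at (a,b)=(0,7).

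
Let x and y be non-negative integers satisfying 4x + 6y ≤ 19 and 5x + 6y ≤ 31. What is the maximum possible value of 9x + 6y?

(x,y)=(4,0): 4·4+6·0=16≤19, 5·4+6·0=20≤31, objective 36.
(x,y)=(3,1): 4·3+6·1=18≤19, 5·3+6·1=21≤31, objective 33.
(x,y)=(3,0): 4·3+6·0=12≤19, 5·3+6·0=15≤31, objective 27.
Maximum is 36 at (x,y)=(4,0).

36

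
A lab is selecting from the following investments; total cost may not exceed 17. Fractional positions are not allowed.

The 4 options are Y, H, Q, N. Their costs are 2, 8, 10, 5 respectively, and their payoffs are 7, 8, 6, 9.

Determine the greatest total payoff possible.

24

This is an integer program with binary decision variables.
H + N: cost 8 + 5 = 13 ≤ 17, payoff 8 + 9 = 17.
Y + H + N: cost 2 + 8 + 5 = 15 ≤ 17, payoff 7 + 8 + 9 = 24.
Y + Q + N: cost 2 + 10 + 5 = 17 ≤ 17, payoff 7 + 6 + 9 = 22.
Best is Y, H, and N with total payoff 24.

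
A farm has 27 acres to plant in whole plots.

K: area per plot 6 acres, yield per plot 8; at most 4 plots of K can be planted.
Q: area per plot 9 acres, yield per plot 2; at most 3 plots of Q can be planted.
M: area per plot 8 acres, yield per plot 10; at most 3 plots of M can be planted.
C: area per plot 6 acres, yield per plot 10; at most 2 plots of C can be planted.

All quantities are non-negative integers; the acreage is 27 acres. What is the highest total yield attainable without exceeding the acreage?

2×K and 2×C: area 24 ≤ 27, yield 2·8 + 2·10 = 36.
1×K, 1×M, and 2×C: area 26 ≤ 27, yield 1·8 + 1·10 + 2·10 = 38.
Best is 38.

38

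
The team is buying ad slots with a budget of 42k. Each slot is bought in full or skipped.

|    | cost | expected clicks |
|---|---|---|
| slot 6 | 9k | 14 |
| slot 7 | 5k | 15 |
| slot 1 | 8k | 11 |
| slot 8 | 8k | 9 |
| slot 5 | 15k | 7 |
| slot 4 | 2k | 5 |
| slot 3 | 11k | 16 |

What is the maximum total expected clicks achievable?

65

Treat it as a binary knapsack problem.
Allowing fractional choices, the relaxed optimum would be about 68.9, but ad slots are indivisible.
slot 6 + slot 7 + slot 1 + slot 8 + slot 3: cost 9 + 5 + 8 + 8 + 11 = 41 ≤ 42, expected clicks 14 + 15 + 11 + 9 + 16 = 65.
slot 6 + slot 7 + slot 1 + slot 4 + slot 3: cost 9 + 5 + 8 + 2 + 11 = 35 ≤ 42, expected clicks 14 + 15 + 11 + 5 + 16 = 61.
Best is slot 6, slot 7, slot 1, slot 8, and slot 3 with total expected clicks 65.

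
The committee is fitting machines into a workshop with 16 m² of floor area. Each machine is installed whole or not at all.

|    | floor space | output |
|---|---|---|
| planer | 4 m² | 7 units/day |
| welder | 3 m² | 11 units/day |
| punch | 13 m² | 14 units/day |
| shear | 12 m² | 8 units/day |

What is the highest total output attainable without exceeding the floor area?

This is an integer program with binary decision variables.
Allowing fractional choices, the relaxed optimum would be about 27.7, but machines are indivisible.
welder + punch: floor space 3 + 13 = 16 ≤ 16, output 11 + 14 = 25.
welder + shear: floor space 3 + 12 = 15 ≤ 16, output 11 + 8 = 19.
Best is welder and punch with total output 25.

25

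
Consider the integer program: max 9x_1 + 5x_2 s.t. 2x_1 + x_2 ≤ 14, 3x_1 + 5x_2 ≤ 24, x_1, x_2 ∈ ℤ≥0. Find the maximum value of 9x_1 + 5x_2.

63

The continuous relaxation peaks at (6.57, 0.857) with value 63.43; rounding to a feasible lattice point costs some objective.
(x_1,x_2)=(7,0): 2·7+1·0=14≤14, 3·7+5·0=21≤24, objective 63.
(x_1,x_2)=(6,1): 2·6+1·1=13≤14, 3·6+5·1=23≤24, objective 59.
(x_1,x_2)=(6,0): 2·6+1·0=12≤14, 3·6+5·0=18≤24, objective 54.
No feasible integer point exceeds 63.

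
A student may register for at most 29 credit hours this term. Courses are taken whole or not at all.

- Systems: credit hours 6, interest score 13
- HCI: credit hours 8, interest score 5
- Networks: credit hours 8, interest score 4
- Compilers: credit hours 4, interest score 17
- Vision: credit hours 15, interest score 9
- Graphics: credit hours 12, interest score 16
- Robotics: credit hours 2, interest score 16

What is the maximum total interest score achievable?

62

Take Systems, Compilers, Graphics, and Robotics: credit hours 6 + 4 + 12 + 2 = 24 ≤ 29, interest score 13 + 17 + 16 + 16 = 62.
No other feasible combination does better.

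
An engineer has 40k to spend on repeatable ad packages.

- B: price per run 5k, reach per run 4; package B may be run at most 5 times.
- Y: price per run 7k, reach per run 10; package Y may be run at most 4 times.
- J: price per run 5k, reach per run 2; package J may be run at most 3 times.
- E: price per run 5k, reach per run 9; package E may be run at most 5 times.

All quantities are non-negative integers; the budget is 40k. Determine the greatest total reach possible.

This is a bounded integer knapsack.
E has the best ratio (9/5); taking only E gives at most 5×9 = 45 (stopped by the supply cap of 5).
Mixing does better — 2×Y and 5×E: price 39 ≤ 40, reach 2·10 + 5·9 = 65.

65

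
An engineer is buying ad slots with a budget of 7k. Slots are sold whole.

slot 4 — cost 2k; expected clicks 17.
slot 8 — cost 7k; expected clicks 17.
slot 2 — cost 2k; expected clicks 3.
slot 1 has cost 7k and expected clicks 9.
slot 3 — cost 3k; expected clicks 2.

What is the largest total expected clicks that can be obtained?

22

slot 4 + slot 2: cost 2 + 2 = 4 ≤ 7, expected clicks 17 + 3 = 20.
slot 4 + slot 2 + slot 3: cost 2 + 2 + 3 = 7 ≤ 7, expected clicks 17 + 3 + 2 = 22.
Best is slot 4, slot 2, and slot 3 with total expected clicks 22.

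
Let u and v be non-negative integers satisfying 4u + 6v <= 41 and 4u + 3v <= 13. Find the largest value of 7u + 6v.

25

The continuous relaxation peaks at (0, 4.33) with value 26.00; rounding to a feasible lattice point costs some objective.
(u,v)=(1,3): 4·1+6·3=22≤41, 4·1+3·3=13≤13, objective 25.
(u,v)=(0,4): 4·0+6·4=24≤41, 4·0+3·4=12≤13, objective 24.
Maximum is 25 at (u,v)=(1,3).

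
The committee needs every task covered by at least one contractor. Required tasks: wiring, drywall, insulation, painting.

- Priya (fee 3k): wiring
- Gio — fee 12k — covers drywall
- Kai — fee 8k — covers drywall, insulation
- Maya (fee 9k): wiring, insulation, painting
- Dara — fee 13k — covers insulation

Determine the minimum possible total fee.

The greedy cost-per-new-task heuristic would pick Priya, Kai, and Maya for 20, but a cheaper cover exists.
Choose Kai and Maya: together they cover wiring, drywall, insulation, painting — every task.
Total fee: 8 + 9 = 17.
No cover costs less than 17.

17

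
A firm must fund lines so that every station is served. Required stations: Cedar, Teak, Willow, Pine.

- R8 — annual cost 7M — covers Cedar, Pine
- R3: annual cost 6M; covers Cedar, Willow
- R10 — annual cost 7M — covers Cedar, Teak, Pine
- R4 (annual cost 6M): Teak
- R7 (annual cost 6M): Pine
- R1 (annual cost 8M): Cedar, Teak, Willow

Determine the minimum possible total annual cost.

13

Choose R3 and R10: together they cover Cedar, Teak, Willow, Pine — every station.
Total annual cost: 6 + 7 = 13.
No cover costs less than 13.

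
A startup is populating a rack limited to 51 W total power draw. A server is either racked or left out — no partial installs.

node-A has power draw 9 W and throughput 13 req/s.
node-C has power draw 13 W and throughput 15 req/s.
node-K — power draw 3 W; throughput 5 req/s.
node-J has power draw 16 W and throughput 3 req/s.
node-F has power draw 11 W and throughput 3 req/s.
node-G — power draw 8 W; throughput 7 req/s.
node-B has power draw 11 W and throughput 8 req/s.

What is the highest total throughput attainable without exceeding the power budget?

This is an integer program with binary decision variables.
Allowing fractional choices, the relaxed optimum would be about 49.9, but servers are indivisible.
node-A + node-C + node-G + node-B: power draw 9 + 13 + 8 + 11 = 41 ≤ 51, throughput 13 + 15 + 7 + 8 = 43.
node-A + node-C + node-K + node-G + node-B: power draw 9 + 13 + 3 + 8 + 11 = 44 ≤ 51, throughput 13 + 15 + 5 + 7 + 8 = 48.
node-A + node-C + node-K + node-F + node-B: power draw 9 + 13 + 3 + 11 + 11 = 47 ≤ 51, throughput 13 + 15 + 5 + 3 + 8 = 44.
Best is node-A, node-C, node-K, node-G, and node-B with total throughput 48.

48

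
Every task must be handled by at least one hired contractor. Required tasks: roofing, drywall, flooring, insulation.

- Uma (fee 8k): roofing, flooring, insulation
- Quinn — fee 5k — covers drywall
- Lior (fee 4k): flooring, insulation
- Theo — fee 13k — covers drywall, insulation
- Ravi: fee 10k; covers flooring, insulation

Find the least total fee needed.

The greedy cost-per-new-task heuristic would pick Lior, Quinn, and Uma for 17, but a cheaper cover exists.
Choose Uma and Quinn: together they cover roofing, drywall, flooring, insulation — every task.
Total fee: 8 + 5 = 13.
No cover costs less than 13.

13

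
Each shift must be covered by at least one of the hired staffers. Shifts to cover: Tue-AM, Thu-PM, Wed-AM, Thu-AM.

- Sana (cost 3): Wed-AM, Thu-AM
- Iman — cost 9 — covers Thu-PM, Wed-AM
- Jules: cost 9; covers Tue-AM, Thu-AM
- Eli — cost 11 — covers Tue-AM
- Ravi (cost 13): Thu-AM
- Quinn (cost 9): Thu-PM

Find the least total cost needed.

18

This is a weighted set-cover instance.
The greedy cost-per-new-shift heuristic would pick Sana, Iman, and Jules for 21, but a cheaper cover exists.
Choose Iman and Jules: together they cover Tue-AM, Thu-PM, Wed-AM, Thu-AM — every shift.
Total cost: 9 + 9 = 18.
No cover costs less than 18.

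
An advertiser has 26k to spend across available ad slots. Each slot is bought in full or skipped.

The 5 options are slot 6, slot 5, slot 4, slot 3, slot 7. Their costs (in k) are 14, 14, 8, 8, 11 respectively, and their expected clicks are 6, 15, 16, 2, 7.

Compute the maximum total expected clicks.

31

Take slot 5 and slot 4: cost 14 + 8 = 22 ≤ 26, expected clicks 15 + 16 = 31.
No other feasible combination does better.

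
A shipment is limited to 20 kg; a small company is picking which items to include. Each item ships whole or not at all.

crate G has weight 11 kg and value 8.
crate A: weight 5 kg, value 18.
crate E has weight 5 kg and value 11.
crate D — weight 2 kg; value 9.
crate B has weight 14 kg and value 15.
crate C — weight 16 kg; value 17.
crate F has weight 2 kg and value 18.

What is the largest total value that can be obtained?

crate G + crate A + crate D + crate F: weight 11 + 5 + 2 + 2 = 20 ≤ 20, value 8 + 18 + 9 + 18 = 53.
crate A + crate E + crate D + crate F: weight 5 + 5 + 2 + 2 = 14 ≤ 20, value 18 + 11 + 9 + 18 = 56.
Best is crate A, crate E, crate D, and crate F with total value 56.

56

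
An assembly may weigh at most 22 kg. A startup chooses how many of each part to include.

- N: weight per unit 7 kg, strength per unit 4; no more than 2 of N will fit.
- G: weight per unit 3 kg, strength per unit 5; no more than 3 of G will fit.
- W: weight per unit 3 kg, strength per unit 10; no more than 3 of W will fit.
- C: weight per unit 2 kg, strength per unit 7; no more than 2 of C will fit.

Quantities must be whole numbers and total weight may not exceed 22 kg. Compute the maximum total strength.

59

This is a bounded integer knapsack.
Take 3×G, 3×W, and 2×C: weight 22 ≤ 22, strength 3·5 + 3·10 + 2·7 = 59.
C has the best ratio (7/2) and is taken to its limit of 2; remaining capacity is filled optimally with the others.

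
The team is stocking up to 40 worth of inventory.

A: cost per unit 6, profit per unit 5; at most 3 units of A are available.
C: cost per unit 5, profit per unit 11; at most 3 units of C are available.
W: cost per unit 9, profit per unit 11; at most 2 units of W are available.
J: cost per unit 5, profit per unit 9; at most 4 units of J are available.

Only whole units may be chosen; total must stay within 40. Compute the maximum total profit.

71

This is a bounded integer knapsack.
C has the best ratio (11/5); taking only C gives at most 3×11 = 33 (stopped by the supply cap of 3).
Mixing does better — 3×C, 1×W, and 3×J: cost 39 ≤ 40, profit 3·11 + 1·11 + 3·9 = 71.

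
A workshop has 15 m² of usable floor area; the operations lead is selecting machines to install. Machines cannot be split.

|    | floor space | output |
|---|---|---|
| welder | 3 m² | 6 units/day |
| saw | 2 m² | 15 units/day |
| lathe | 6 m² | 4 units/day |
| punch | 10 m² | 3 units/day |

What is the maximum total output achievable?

Take welder, saw, and lathe: floor space 3 + 2 + 6 = 11 ≤ 15, output 6 + 15 + 4 = 25.
No other feasible combination does better.

25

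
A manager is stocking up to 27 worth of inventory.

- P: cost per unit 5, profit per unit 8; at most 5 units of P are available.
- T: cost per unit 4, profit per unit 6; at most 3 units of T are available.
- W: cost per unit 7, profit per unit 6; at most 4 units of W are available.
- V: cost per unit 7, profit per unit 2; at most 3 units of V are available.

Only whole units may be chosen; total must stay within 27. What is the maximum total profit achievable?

42

This is a bounded integer knapsack.
3×P and 3×T: cost 27 ≤ 27, profit 3·8 + 3·6 = 42.
5×P: cost 25 ≤ 27, profit 5·8 = 40.
Best is 42.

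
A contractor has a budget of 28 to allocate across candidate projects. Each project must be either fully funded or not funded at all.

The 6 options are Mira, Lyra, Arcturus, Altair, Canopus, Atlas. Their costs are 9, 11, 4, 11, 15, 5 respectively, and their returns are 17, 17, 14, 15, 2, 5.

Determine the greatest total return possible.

48

Take Mira, Lyra, and Arcturus: cost 9 + 11 + 4 = 24 ≤ 28, return 17 + 17 + 14 = 48.
No other feasible combination does better.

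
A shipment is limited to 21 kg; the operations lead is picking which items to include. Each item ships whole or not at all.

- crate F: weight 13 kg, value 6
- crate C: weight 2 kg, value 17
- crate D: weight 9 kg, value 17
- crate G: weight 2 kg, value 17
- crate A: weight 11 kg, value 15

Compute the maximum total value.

Allowing fractional choices, the relaxed optimum would be about 61.9, but items are indivisible.
crate C + crate G + crate A: weight 2 + 2 + 11 = 15 ≤ 21, value 17 + 17 + 15 = 49.
crate C + crate D + crate G: weight 2 + 9 + 2 = 13 ≤ 21, value 17 + 17 + 17 = 51.
Best is crate C, crate D, and crate G with total value 51.

51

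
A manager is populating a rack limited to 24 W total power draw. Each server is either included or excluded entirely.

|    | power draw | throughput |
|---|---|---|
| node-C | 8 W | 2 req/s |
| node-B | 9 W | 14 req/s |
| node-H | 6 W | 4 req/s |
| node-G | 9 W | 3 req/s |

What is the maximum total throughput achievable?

21

node-B + node-H + node-G: power draw 9 + 6 + 9 = 24 ≤ 24, throughput 14 + 4 + 3 = 21.
node-C + node-B + node-H: power draw 8 + 9 + 6 = 23 ≤ 24, throughput 2 + 14 + 4 = 20.
node-B + node-H: power draw 9 + 6 = 15 ≤ 24, throughput 14 + 4 = 18.
Best is node-B, node-H, and node-G with total throughput 21.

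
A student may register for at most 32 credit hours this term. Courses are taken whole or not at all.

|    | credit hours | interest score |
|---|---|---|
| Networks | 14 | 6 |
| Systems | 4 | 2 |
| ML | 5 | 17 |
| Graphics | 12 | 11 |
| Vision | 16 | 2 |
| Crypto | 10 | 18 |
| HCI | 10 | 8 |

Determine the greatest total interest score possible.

48

Systems + ML + Graphics + Crypto: credit hours 4 + 5 + 12 + 10 = 31 ≤ 32, interest score 2 + 17 + 11 + 18 = 48.
ML + Graphics + Crypto: credit hours 5 + 12 + 10 = 27 ≤ 32, interest score 17 + 11 + 18 = 46.
Best is Systems, ML, Graphics, and Crypto with total interest score 48.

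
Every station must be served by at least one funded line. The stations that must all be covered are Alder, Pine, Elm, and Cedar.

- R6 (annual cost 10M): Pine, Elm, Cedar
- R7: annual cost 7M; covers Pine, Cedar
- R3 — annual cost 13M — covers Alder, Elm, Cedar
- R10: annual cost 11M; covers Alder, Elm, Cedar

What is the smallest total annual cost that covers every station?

This is a weighted set-cover instance.
The greedy cost-per-new-station heuristic would pick R6 and R10 for 21, but a cheaper cover exists.
Choose R7 and R10: together they cover Alder, Pine, Elm, Cedar — every station.
Total annual cost: 7 + 11 = 18.
No cover costs less than 18.

18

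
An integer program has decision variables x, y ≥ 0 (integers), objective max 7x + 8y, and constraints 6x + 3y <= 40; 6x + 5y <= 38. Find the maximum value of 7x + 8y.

(x,y)=(0,7) is feasible, giving 56.
(x,y)=(1,6) is feasible, giving 55.
No feasible integer point exceeds 56.

56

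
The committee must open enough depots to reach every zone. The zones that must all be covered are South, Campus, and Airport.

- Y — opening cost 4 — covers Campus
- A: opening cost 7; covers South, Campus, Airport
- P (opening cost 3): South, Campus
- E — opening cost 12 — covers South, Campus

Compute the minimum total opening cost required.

This is a weighted set-cover instance.
The greedy cost-per-new-zone heuristic would pick P and A for 10, but a cheaper cover exists.
A alone covers South, Campus, Airport — every zone.
Total opening cost: 7.
No cover costs less than 7.

7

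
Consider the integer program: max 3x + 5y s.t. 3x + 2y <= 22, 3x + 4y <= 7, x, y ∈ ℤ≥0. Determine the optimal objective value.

(x,y)=(1,1): 3·1+2·1=5≤22, 3·1+4·1=7≤7, objective 8.
(x,y)=(2,0): 3·2+2·0=6≤22, 3·2+4·0=6≤7, objective 6.
(x,y)=(0,1): 3·0+2·1=2≤22, 3·0+4·1=4≤7, objective 5.
Maximum is 8 at (x,y)=(1,1).

8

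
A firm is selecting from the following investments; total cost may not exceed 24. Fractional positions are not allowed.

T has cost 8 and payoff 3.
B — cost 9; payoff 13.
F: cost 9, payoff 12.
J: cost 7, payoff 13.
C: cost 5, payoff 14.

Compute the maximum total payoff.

This is a 0-1 knapsack instance.
B + J + C: cost 9 + 7 + 5 = 21 ≤ 24, payoff 13 + 13 + 14 = 40.
F + J + C: cost 9 + 7 + 5 = 21 ≤ 24, payoff 12 + 13 + 14 = 39.
B + F + C: cost 9 + 9 + 5 = 23 ≤ 24, payoff 13 + 12 + 14 = 39.
Best is B, J, and C with total payoff 40.

40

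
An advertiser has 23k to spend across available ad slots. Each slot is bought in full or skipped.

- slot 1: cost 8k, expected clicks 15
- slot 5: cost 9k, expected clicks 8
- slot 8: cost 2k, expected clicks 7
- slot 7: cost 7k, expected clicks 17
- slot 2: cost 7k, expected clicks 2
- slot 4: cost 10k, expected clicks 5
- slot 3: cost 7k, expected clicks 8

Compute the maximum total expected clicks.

40

This is an integer program with binary decision variables.
slot 1 + slot 8 + slot 7: cost 8 + 2 + 7 = 17 ≤ 23, expected clicks 15 + 7 + 17 = 39.
slot 1 + slot 7 + slot 3: cost 8 + 7 + 7 = 22 ≤ 23, expected clicks 15 + 17 + 8 = 40.
slot 1 + slot 7 + slot 2: cost 8 + 7 + 7 = 22 ≤ 23, expected clicks 15 + 17 + 2 = 34.
Best is slot 1, slot 7, and slot 3 with total expected clicks 40.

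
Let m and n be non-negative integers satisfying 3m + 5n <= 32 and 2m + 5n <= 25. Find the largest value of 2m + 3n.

(m,n)=(9,1): 3·9+5·1=32≤32, 2·9+5·1=23≤25, objective 21.
(m,n)=(10,0): 3·10+5·0=30≤32, 2·10+5·0=20≤25, objective 20.
(m,n)=(8,1): 3·8+5·1=29≤32, 2·8+5·1=21≤25, objective 19.
The best lattice point is (9,1), giving 21.

21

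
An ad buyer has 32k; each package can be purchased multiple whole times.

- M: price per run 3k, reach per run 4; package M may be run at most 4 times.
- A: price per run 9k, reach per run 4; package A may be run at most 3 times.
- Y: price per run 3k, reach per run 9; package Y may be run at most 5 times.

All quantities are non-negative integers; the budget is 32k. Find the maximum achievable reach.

61

Take 4×M and 5×Y: price 27 ≤ 32, reach 4·4 + 5·9 = 61.
Y has the best ratio (9/3) and is taken to its limit of 5; remaining capacity is filled optimally with the others.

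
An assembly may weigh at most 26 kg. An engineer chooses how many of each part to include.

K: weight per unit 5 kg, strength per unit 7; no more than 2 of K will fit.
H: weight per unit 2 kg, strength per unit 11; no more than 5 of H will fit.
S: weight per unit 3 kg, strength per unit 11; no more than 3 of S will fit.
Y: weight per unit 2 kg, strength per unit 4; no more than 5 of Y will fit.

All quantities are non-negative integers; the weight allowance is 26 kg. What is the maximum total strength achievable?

Take 5×H, 3×S, and 3×Y: weight 25 ≤ 26, strength 5·11 + 3·11 + 3·4 = 100.
H has the best ratio (11/2) and is taken to its limit of 5; remaining capacity is filled optimally with the others.

100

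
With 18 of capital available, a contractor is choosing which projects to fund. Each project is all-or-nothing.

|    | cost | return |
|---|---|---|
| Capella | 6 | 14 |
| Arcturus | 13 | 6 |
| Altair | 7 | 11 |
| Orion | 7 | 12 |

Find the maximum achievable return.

This is a 0-1 knapsack instance.
Take Capella and Orion: cost 6 + 7 = 13 ≤ 18, return 14 + 12 = 26.
No other feasible combination does better.

26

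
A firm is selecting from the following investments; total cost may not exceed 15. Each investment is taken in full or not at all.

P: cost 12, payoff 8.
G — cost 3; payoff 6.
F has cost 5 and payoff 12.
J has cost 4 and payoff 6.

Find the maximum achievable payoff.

G + F + J: cost 3 + 5 + 4 = 12 ≤ 15, payoff 6 + 12 + 6 = 24.
G + F: cost 3 + 5 = 8 ≤ 15, payoff 6 + 12 = 18.
Best is G, F, and J with total payoff 24.

24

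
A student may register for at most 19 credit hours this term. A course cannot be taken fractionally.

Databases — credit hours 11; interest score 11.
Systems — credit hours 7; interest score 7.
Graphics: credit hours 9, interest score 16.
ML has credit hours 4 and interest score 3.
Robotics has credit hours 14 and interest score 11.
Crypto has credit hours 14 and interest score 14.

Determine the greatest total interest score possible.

This is an integer program with binary decision variables.
Allowing fractional choices, the relaxed optimum would be about 26.0, but courses are indivisible.
Databases + Systems: credit hours 11 + 7 = 18 ≤ 19, interest score 11 + 7 = 18.
Systems + Graphics: credit hours 7 + 9 = 16 ≤ 19, interest score 7 + 16 = 23.
Graphics + ML: credit hours 9 + 4 = 13 ≤ 19, interest score 16 + 3 = 19.
Best is Systems and Graphics with total interest score 23.

23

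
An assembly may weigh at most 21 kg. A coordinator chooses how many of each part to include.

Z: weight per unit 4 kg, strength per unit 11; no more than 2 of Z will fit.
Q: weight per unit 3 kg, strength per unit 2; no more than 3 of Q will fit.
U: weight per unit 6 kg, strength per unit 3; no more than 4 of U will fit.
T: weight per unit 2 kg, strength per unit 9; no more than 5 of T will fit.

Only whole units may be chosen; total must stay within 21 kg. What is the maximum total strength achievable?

69

This is a bounded integer knapsack.
T has the best ratio (9/2); taking only T gives at most 5×9 = 45 (stopped by the supply cap of 5).
Mixing does better — 2×Z, 1×Q, and 5×T: weight 21 ≤ 21, strength 2·11 + 1·2 + 5·9 = 69.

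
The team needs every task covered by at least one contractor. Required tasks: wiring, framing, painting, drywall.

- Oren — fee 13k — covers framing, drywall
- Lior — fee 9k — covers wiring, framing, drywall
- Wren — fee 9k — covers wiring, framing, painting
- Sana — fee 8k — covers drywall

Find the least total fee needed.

17

The greedy cost-per-new-task heuristic would pick Lior and Wren for 18, but a cheaper cover exists.
Choose Wren and Sana: together they cover wiring, framing, painting, drywall — every task.
Total fee: 9 + 8 = 17.
No cover costs less than 17.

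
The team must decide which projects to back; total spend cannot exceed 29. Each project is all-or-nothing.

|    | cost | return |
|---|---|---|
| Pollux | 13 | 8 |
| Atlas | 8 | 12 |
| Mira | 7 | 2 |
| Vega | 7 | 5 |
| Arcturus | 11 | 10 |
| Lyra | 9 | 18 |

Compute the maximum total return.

40

Atlas + Vega + Lyra: cost 8 + 7 + 9 = 24 ≤ 29, return 12 + 5 + 18 = 35.
Vega + Arcturus + Lyra: cost 7 + 11 + 9 = 27 ≤ 29, return 5 + 10 + 18 = 33.
Atlas + Arcturus + Lyra: cost 8 + 11 + 9 = 28 ≤ 29, return 12 + 10 + 18 = 40.
Best is Atlas, Arcturus, and Lyra with total return 40.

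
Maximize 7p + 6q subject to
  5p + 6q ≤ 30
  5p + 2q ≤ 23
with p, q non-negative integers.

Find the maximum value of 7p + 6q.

(p,q)=(4,1): 5·4+6·1=26≤30, 5·4+2·1=22≤23, objective 34.
(p,q)=(3,2): 5·3+6·2=27≤30, 5·3+2·2=19≤23, objective 33.
(p,q)=(4,0): 5·4+6·0=20≤30, 5·4+2·0=20≤23, objective 28.
Maximum is 34 at (p,q)=(4,1).

34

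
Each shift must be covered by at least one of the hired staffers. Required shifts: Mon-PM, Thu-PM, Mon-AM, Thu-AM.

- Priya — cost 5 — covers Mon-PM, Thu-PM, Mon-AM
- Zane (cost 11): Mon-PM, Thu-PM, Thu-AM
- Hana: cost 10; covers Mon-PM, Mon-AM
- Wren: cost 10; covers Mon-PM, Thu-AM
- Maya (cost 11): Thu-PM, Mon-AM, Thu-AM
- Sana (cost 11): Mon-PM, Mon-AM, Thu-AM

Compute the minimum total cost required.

15

Choose Priya and Wren: together they cover Mon-PM, Thu-PM, Mon-AM, Thu-AM — every shift.
Total cost: 5 + 10 = 15.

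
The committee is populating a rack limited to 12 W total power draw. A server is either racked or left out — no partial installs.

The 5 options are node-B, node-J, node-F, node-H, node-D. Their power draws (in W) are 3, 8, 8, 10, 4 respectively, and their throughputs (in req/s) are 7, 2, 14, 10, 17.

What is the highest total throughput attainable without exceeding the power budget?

31

This is a 0-1 knapsack instance.
node-B + node-D: power draw 3 + 4 = 7 ≤ 12, throughput 7 + 17 = 24.
node-F + node-D: power draw 8 + 4 = 12 ≤ 12, throughput 14 + 17 = 31.
Best is node-F and node-D with total throughput 31.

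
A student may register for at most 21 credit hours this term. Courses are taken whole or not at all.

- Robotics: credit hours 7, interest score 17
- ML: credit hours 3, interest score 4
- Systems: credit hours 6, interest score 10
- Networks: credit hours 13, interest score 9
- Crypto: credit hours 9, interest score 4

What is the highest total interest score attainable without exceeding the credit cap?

This is an integer program with binary decision variables.
Robotics + Systems: credit hours 7 + 6 = 13 ≤ 21, interest score 17 + 10 = 27.
Robotics + Networks: credit hours 7 + 13 = 20 ≤ 21, interest score 17 + 9 = 26.
Robotics + ML + Systems: credit hours 7 + 3 + 6 = 16 ≤ 21, interest score 17 + 4 + 10 = 31.
Best is Robotics, ML, and Systems with total interest score 31.

31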